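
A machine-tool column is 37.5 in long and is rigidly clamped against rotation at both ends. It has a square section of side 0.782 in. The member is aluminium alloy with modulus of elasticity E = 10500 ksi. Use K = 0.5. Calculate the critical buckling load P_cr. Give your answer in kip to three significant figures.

I = a⁴/12 = 0.782⁴/12 = 3.116×10^-2 in⁴
Effective length L_e = K·L = 0.5 × 37.5 = 18.75 in
P_cr = π²EI / L_e² = π² × 10500×10³ × 3.116×10^-2 / 18.75² = 9.186×10^3 lb

P_cr ≈ 9.19 kip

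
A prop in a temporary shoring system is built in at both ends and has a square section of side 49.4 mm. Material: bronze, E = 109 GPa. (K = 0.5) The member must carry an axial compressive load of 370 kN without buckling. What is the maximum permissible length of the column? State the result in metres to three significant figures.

L_max ≈ 2.40 m

I = a⁴/12 = 49.4⁴/12 = 4.963×10^5 mm⁴
I = 4.963×10^-7 m⁴
At the buckling limit P_cr = P = 3.700×10^5 N
From P_cr = π²EI/(K·L)²:  L = (1/K)·√(π²EI/P_cr) = (1/0.5)·√(π²×1.09×10^11×4.963×10^-7/3.700×10^5)
L = 2.40 m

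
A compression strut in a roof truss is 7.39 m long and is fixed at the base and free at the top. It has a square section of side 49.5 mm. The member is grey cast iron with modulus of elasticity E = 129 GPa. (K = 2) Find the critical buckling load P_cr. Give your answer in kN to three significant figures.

I = a⁴/12 = 49.5⁴/12 = 5.003×10^5 mm⁴
I = 5.003×10^5 mm⁴ = 5.003×10^-7 m⁴
Effective length L_e = K·L = 2 × 7.39 = 14.78 m
P_cr = π²EI / L_e² = π² × 129×10⁹ × 5.003×10^-7 / 14.78² = 2.916×10^3 N

P_cr ≈ 2.92 kN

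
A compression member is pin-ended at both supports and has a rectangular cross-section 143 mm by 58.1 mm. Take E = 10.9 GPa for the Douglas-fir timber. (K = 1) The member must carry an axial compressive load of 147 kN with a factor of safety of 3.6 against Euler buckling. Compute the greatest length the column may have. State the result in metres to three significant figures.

Buckling occurs about the weak axis: I_min = h·b³/12 with b = 58.1 mm (the shorter side).
I_min = 143×58.1³/12 = 2.337×10^6 mm⁴
I = 2.337×10^-6 m⁴
Required critical load P_cr = n·P = 3.6 × 147 = 529.2 kN = 5.292×10^5 N
From P_cr = π²EI/(K·L)²:  L = (1/K)·√(π²EI/P_cr) = (1/1)·√(π²×1.09×10^10×2.337×10^-6/5.292×10^5)
L = 0.689 m

L_max ≈ 0.689 m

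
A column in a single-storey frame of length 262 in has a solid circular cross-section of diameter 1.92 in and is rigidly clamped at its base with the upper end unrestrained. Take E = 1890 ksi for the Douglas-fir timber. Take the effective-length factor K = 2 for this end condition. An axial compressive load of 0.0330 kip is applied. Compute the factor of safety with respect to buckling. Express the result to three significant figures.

I = πd⁴/64 = π×1.92⁴/64 = 0.6671 in⁴
Effective length L_e = K·L = 2 × 262 = 524.0 in
P_cr = π²EI / L_e² = π² × 1890×10³ × 0.6671 / 524.0² = 45.32 lb
Factor of safety n = P_cr / P = 0.045318 / 0.0330 = 1.37

n ≈ 1.37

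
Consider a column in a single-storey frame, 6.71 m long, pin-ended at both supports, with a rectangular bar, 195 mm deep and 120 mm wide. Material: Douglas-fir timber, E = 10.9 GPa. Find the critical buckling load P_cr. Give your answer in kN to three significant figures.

Buckling occurs about the weak axis: I_min = h·b³/12 with b = 120 mm (the shorter side).
I_min = 195×120³/12 = 2.808×10^7 mm⁴
I = 2.808×10^7 mm⁴ = 2.808×10^-5 m⁴
Effective length L_e = K·L = 1 × 6.71 = 6.710 m
P_cr = π²EI / L_e² = π² × 10.9×10⁹ × 2.808×10^-5 / 6.710² = 6.709×10^4 N

P_cr ≈ 67.1 kN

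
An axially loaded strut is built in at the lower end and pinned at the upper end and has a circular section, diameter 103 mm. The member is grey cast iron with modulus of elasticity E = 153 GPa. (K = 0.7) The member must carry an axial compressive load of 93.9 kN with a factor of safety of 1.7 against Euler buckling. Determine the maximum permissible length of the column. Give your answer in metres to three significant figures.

L_max ≈ 10.3 m

I = πd⁴/64 = π×103⁴/64 = 5.525×10^6 mm⁴
I = 5.525×10^-6 m⁴
Required critical load P_cr = n·P = 1.7 × 93.9 = 159.6 kN = 1.596×10^5 N
From P_cr = π²EI/(K·L)²:  L = (1/K)·√(π²EI/P_cr) = (1/0.7)·√(π²×1.53×10^11×5.525×10^-6/1.596×10^5)
L = 10.3 m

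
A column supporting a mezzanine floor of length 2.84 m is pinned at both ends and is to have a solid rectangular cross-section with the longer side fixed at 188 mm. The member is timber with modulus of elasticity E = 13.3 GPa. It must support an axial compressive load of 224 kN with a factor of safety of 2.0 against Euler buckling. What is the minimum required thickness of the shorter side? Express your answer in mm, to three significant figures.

Required P_cr = n·P = 2.0 × 224 = 448.0 kN
L_e = K·L = 1 × 2.84 = 2.840 m
Required I = P_cr·L_e²/(π²E) = 4.480×10^5 × 2.840² / (π² × 1.33×10^10) = 2.753×10^-5 m⁴
I_req = 2.753×10^7 mm⁴
Rectangle, weak axis: I_min = h·b³/12 with h = 188 mm fixed  ⇒  b = (12I/h)^(1/3) = 121 mm

b ≈ 121 mm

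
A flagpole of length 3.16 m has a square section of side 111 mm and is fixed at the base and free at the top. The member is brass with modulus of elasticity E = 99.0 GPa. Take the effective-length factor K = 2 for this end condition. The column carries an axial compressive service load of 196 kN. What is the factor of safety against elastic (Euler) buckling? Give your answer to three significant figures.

n ≈ 1.58

I = a⁴/12 = 111⁴/12 = 1.265×10^7 mm⁴
I = 1.265×10^7 mm⁴ = 1.265×10^-5 m⁴
Effective length L_e = K·L = 2 × 3.16 = 6.320 m
P_cr = π²EI / L_e² = π² × 99.0×10⁹ × 1.265×10^-5 / 6.320² = 3.095×10^5 N
Factor of safety n = P_cr / P = 309.46 / 196 = 1.58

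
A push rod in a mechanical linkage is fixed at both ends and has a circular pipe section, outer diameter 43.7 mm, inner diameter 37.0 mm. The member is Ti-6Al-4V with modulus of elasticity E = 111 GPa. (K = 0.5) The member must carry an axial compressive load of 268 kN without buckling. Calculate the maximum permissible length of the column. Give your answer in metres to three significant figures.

L_max ≈ 1.19 m

d_o = 43.7 mm, d_i = 37.0 mm
I = π(d_o⁴ − d_i⁴)/64 = π(43.7⁴ − 37.00⁴)/64 = 8.702×10^4 mm⁴
I = 8.702×10^-8 m⁴
At the buckling limit P_cr = P = 2.680×10^5 N
From P_cr = π²EI/(K·L)²:  L = (1/K)·√(π²EI/P_cr) = (1/0.5)·√(π²×1.11×10^11×8.702×10^-8/2.680×10^5)
L = 1.19 m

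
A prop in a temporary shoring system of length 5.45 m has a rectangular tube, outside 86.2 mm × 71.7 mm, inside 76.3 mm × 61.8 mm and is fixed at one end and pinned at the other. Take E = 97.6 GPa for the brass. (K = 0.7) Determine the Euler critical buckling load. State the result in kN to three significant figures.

P_cr ≈ 75.9 kN

Weak-axis I_min = (h_o·b_o³ − h_i·b_i³)/12 with b_o = 71.7, b_i = 61.80 mm (shorter outer/inner sides).
I_min = (86.2×71.7³ − 76.30×61.80³)/12 = 1.147×10^6 mm⁴
I = 1.147×10^6 mm⁴ = 1.147×10^-6 m⁴
Effective length L_e = K·L = 0.7 × 5.45 = 3.815 m
P_cr = π²EI / L_e² = π² × 97.6×10⁹ × 1.147×10^-6 / 3.815² = 7.592×10^4 N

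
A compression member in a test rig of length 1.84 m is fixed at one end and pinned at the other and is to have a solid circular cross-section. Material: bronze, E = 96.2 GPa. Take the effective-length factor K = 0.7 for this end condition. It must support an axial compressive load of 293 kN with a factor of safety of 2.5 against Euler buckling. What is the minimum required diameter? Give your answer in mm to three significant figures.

d ≈ 71.5 mm

Required P_cr = n·P = 2.5 × 293 = 732.5 kN
L_e = K·L = 0.7 × 1.84 = 1.288 m
Required I = P_cr·L_e²/(π²E) = 7.325×10^5 × 1.288² / (π² × 9.62×10^10) = 1.280×10^-6 m⁴
I_req = 1.280×10^6 mm⁴
Solid circle: I = πd⁴/64  ⇒  d = (64I/π)^(1/4) = (64×1.280×10^6/π)^(1/4) = 71.5 mm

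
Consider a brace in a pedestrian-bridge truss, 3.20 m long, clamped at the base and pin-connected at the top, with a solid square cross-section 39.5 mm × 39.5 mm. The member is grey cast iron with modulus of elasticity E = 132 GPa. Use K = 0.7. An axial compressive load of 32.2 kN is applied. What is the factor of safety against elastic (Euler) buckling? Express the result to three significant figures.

n ≈ 1.64

I = a⁴/12 = 39.5⁴/12 = 2.029×10^5 mm⁴
I = 2.029×10^5 mm⁴ = 2.029×10^-7 m⁴
Effective length L_e = K·L = 0.7 × 3.20 = 2.240 m
P_cr = π²EI / L_e² = π² × 132×10⁹ × 2.029×10^-7 / 2.240² = 5.267×10^4 N
Factor of safety n = P_cr / P = 52.673 / 32.2 = 1.64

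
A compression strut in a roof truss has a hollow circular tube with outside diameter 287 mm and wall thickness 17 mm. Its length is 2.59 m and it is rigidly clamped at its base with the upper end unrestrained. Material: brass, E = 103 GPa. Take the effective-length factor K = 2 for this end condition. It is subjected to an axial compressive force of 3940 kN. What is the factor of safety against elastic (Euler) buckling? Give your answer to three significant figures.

Inner diameter d_i = 287 − 2×17 = 253.0 mm
I = π(d_o⁴ − d_i⁴)/64 = π(287⁴ − 253.0⁴)/64 = 1.319×10^8 mm⁴
I = 1.319×10^8 mm⁴ = 1.319×10^-4 m⁴
Effective length L_e = K·L = 2 × 2.59 = 5.180 m
P_cr = π²EI / L_e² = π² × 103×10⁹ × 1.319×10^-4 / 5.180² = 4.998×10^6 N
Factor of safety n = P_cr / P = 4998.0 / 3940 = 1.27

n ≈ 1.27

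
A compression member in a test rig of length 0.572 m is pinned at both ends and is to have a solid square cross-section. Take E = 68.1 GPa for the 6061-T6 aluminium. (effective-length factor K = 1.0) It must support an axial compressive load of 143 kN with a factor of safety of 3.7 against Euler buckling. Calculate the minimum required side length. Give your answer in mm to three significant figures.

Required P_cr = n·P = 3.7 × 143 = 529.1 kN
L_e = K·L = 1 × 0.572 = 0.5720 m
Required I = P_cr·L_e²/(π²E) = 5.291×10^5 × 0.5720² / (π² × 6.81×10^10) = 2.576×10^-7 m⁴
I_req = 2.576×10^5 mm⁴
Solid square: I = a⁴/12  ⇒  a = (12I)^(1/4) = (12×2.576×10^5)^(1/4) = 41.9 mm

a ≈ 41.9 mm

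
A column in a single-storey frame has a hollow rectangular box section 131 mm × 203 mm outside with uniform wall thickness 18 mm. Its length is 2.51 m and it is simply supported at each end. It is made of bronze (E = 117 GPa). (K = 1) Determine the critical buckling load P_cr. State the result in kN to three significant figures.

Inner dimensions: h_i = 203 − 2×18 = 167.0 mm, b_i = 131 − 2×18 = 95.00 mm
Weak-axis I_min = (h_o·b_o³ − h_i·b_i³)/12 with b_o = 131, b_i = 95.00 mm (shorter outer/inner sides).
I_min = (203×131³ − 167.0×95.00³)/12 = 2.610×10^7 mm⁴
I = 2.610×10^7 mm⁴ = 2.610×10^-5 m⁴
Effective length L_e = K·L = 1 × 2.51 = 2.510 m
P_cr = π²EI / L_e² = π² × 117×10⁹ × 2.610×10^-5 / 2.510² = 4.784×10^6 N

P_cr ≈ 4780 kN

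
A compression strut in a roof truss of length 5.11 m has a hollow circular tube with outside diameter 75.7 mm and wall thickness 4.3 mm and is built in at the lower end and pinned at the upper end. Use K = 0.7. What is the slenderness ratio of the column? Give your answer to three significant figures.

λ ≈ 141

Inner diameter d_i = 75.7 − 2×4.3 = 67.10 mm
I = π(d_o⁴ − d_i⁴)/64 = π(75.7⁴ − 67.10⁴)/64 = 6.169×10^5 mm⁴
A = 964.5 mm²;  r_min = √(I/A) = √(6.169×10^5/964.5) = 25.29 mm
L_e = K·L = 0.7 × 5.11 m = 3.577 m = 3577.0 mm
λ = L_e / r_min = 3577.0 / 25.29 = 141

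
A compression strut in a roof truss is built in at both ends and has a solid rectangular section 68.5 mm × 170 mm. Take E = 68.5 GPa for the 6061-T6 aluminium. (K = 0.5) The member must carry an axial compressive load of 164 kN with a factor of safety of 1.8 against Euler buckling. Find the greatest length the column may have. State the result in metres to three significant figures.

L_max ≈ 6.46 m

Buckling occurs about the weak axis: I_min = h·b³/12 with b = 68.5 mm (the shorter side).
I_min = 170×68.5³/12 = 4.553×10^6 mm⁴
I = 4.553×10^-6 m⁴
Required critical load P_cr = n·P = 1.8 × 164 = 295.2 kN = 2.952×10^5 N
From P_cr = π²EI/(K·L)²:  L = (1/K)·√(π²EI/P_cr) = (1/0.5)·√(π²×6.85×10^10×4.553×10^-6/2.952×10^5)
L = 6.46 m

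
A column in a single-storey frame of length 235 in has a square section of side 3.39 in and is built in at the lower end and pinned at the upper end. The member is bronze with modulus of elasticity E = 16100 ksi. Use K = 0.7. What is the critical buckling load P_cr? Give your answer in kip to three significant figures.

I = a⁴/12 = 3.39⁴/12 = 11.01 in⁴
Effective length L_e = K·L = 0.7 × 235 = 164.5 in
P_cr = π²EI / L_e² = π² × 16100×10³ × 11.01 / 164.5² = 6.463×10^4 lb

P_cr ≈ 64.6 kip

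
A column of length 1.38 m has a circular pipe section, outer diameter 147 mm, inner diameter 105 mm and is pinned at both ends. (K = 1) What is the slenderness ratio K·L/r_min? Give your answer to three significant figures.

λ ≈ 30.6

d_o = 147 mm, d_i = 105 mm
I = π(d_o⁴ − d_i⁴)/64 = π(147⁴ − 105.0⁴)/64 = 1.695×10^7 mm⁴
A = 8.313×10^3 mm²;  r_min = √(I/A) = √(1.695×10^7/8.313×10^3) = 45.16 mm
L_e = K·L = 1 × 1.38 m = 1.380 m = 1380.0 mm
λ = L_e / r_min = 1380.0 / 45.16 = 30.6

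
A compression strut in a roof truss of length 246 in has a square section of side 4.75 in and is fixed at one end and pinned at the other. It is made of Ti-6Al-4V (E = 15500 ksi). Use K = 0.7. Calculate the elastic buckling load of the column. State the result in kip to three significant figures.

I = a⁴/12 = 4.75⁴/12 = 42.42 in⁴
Effective length L_e = K·L = 0.7 × 246 = 172.2 in
P_cr = π²EI / L_e² = π² × 15500×10³ × 42.42 / 172.2² = 2.189×10^5 lb

P_cr ≈ 219 kip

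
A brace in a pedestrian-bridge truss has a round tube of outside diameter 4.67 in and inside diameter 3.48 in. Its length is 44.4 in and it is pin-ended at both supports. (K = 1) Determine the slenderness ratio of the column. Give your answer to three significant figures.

d_o = 4.67 in, d_i = 3.48 in
I = π(d_o⁴ − d_i⁴)/64 = π(4.67⁴ − 3.480⁴)/64 = 16.15 in⁴
A = 7.617 in²;  r_min = √(I/A) = √(16.15/7.617) = 1.456 in
L_e = K·L = 1 × 44.4 = 44.40 in
λ = L_e / r_min = 44.400 / 1.456 = 30.5

λ ≈ 30.5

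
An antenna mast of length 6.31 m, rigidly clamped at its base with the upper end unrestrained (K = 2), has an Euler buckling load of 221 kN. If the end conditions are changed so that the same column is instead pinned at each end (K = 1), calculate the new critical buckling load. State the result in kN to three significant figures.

P_cr ≈ 884 kN

P_cr ∝ 1/K², so P_cr,new = P_cr,old × (K_old/K_new)² = 221 × (2/1)²
= 221 × 4.000 = 884 kN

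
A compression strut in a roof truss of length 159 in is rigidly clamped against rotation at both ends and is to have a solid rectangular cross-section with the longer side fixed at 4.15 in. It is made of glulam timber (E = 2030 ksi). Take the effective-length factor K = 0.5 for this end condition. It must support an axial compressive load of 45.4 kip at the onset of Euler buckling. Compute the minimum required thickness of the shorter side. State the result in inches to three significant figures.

b ≈ 3.46 in

L_e = K·L = 0.5 × 159 = 79.50 in
Required I = P_cr·L_e²/(π²E) = 4.540×10^4 × 79.50² / (π² × 2.03×10^6) = 14.32 in⁴
Rectangle, weak axis: I_min = h·b³/12 with h = 4.15 in fixed  ⇒  b = (12I/h)^(1/3) = 3.46 in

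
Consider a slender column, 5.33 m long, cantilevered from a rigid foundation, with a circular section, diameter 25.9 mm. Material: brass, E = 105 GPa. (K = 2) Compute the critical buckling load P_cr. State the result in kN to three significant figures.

P_cr ≈ 0.201 kN

I = πd⁴/64 = π×25.9⁴/64 = 2.209×10^4 mm⁴
I = 2.209×10^4 mm⁴ = 2.209×10^-8 m⁴
Effective length L_e = K·L = 2 × 5.33 = 10.66 m
P_cr = π²EI / L_e² = π² × 105×10⁹ × 2.209×10^-8 / 10.66² = 201.4 N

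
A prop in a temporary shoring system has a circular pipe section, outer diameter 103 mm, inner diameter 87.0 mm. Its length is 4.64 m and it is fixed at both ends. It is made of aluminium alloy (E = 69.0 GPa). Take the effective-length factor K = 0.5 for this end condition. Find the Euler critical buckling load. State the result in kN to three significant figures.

d_o = 103 mm, d_i = 87.0 mm
I = π(d_o⁴ − d_i⁴)/64 = π(103⁴ − 87.00⁴)/64 = 2.713×10^6 mm⁴
I = 2.713×10^6 mm⁴ = 2.713×10^-6 m⁴
Effective length L_e = K·L = 0.5 × 4.64 = 2.320 m
P_cr = π²EI / L_e² = π² × 69.0×10⁹ × 2.713×10^-6 / 2.320² = 3.432×10^5 N

P_cr ≈ 343 kN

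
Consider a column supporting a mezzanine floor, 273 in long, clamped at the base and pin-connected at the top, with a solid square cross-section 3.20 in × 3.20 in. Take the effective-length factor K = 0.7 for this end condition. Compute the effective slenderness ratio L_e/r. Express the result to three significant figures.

I = a⁴/12 = 3.20⁴/12 = 8.738 in⁴
A = 10.24 in²;  r_min = √(I/A) = √(8.738/10.24) = 0.9238 in
L_e = K·L = 0.7 × 273 = 191.1 in
λ = L_e / r_min = 191.10 / 0.9238 = 207

λ ≈ 207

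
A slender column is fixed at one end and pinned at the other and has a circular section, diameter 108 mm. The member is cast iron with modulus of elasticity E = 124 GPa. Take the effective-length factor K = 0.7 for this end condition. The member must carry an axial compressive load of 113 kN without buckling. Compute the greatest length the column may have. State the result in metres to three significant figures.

L_max ≈ 12.1 m

I = πd⁴/64 = π×108⁴/64 = 6.678×10^6 mm⁴
I = 6.678×10^-6 m⁴
At the buckling limit P_cr = P = 1.130×10^5 N
From P_cr = π²EI/(K·L)²:  L = (1/K)·√(π²EI/P_cr) = (1/0.7)·√(π²×1.24×10^11×6.678×10^-6/1.130×10^5)
L = 12.1 m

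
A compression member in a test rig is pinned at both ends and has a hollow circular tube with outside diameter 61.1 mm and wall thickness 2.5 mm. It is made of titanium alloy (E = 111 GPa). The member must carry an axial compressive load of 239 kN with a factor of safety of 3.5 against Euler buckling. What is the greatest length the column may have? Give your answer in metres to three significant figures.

Inner diameter d_i = 61.1 − 2×2.5 = 56.10 mm
I = π(d_o⁴ − d_i⁴)/64 = π(61.1⁴ − 56.10⁴)/64 = 1.979×10^5 mm⁴
I = 1.979×10^-7 m⁴
Required critical load P_cr = n·P = 3.5 × 239 = 836.5 kN = 8.365×10^5 N
From P_cr = π²EI/(K·L)²:  L = (1/K)·√(π²EI/P_cr) = (1/1)·√(π²×1.11×10^11×1.979×10^-7/8.365×10^5)
L = 0.509 m

L_max ≈ 0.509 m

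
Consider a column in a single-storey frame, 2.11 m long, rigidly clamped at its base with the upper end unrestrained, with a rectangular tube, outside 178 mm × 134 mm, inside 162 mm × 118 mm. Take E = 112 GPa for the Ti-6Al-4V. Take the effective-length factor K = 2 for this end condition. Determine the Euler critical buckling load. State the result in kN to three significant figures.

P_cr ≈ 839 kN

Weak-axis I_min = (h_o·b_o³ − h_i·b_i³)/12 with b_o = 134, b_i = 118.0 mm (shorter outer/inner sides).
I_min = (178×134³ − 162.0×118.0³)/12 = 1.351×10^7 mm⁴
I = 1.351×10^7 mm⁴ = 1.351×10^-5 m⁴
Effective length L_e = K·L = 2 × 2.11 = 4.220 m
P_cr = π²EI / L_e² = π² × 112×10⁹ × 1.351×10^-5 / 4.220² = 8.386×10^5 N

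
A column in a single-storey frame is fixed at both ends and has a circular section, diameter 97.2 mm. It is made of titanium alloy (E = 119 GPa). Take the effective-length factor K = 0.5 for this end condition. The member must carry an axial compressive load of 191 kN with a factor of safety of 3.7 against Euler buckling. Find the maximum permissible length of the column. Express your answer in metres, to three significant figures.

L_max ≈ 5.40 m

I = πd⁴/64 = π×97.2⁴/64 = 4.382×10^6 mm⁴
I = 4.382×10^-6 m⁴
Required critical load P_cr = n·P = 3.7 × 191 = 706.7 kN = 7.067×10^5 N
From P_cr = π²EI/(K·L)²:  L = (1/K)·√(π²EI/P_cr) = (1/0.5)·√(π²×1.19×10^11×4.382×10^-6/7.067×10^5)
L = 5.40 m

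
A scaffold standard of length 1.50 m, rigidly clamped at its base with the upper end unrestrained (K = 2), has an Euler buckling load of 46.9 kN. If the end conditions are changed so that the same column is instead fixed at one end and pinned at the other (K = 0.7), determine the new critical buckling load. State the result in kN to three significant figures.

P_cr ∝ 1/K², so P_cr,new = P_cr,old × (K_old/K_new)² = 46.9 × (2/0.7)²
= 46.9 × 8.163 = 383 kN

P_cr ≈ 383 kN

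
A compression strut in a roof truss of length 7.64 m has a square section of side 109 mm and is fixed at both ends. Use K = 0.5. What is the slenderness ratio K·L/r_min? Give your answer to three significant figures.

λ ≈ 121

I = a⁴/12 = 109⁴/12 = 1.176×10^7 mm⁴
A = 1.188×10^4 mm²;  r_min = √(I/A) = √(1.176×10^7/1.188×10^4) = 31.47 mm
L_e = K·L = 0.5 × 7.64 m = 3.820 m = 3820.0 mm
λ = L_e / r_min = 3820.0 / 31.47 = 121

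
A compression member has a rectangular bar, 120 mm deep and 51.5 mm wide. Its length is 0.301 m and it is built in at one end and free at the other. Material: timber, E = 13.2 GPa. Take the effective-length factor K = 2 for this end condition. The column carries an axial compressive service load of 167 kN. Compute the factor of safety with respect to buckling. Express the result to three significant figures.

Buckling occurs about the weak axis: I_min = h·b³/12 with b = 51.5 mm (the shorter side).
I_min = 120×51.5³/12 = 1.366×10^6 mm⁴
I = 1.366×10^6 mm⁴ = 1.366×10^-6 m⁴
Effective length L_e = K·L = 2 × 0.301 = 0.6020 m
P_cr = π²EI / L_e² = π² × 13.2×10⁹ × 1.366×10^-6 / 0.6020² = 4.910×10^5 N
Factor of safety n = P_cr / P = 491.02 / 167 = 2.94

n ≈ 2.94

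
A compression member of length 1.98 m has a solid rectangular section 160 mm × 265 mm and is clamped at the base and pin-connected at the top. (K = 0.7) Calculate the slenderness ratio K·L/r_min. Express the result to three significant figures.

λ ≈ 30.0

For a rectangle r_min = b/√12 = 160/√12 = 46.19 mm
L_e = K·L = 0.7 × 1.98 m = 1.386 m = 1386.0 mm
λ = L_e / r_min = 1386.0 / 46.19 = 30.0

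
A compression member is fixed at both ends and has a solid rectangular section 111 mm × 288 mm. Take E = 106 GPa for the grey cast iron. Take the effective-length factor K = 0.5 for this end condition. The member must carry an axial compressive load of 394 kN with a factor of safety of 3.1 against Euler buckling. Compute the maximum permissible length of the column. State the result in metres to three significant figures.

L_max ≈ 10.6 m

Buckling occurs about the weak axis: I_min = h·b³/12 with b = 111 mm (the shorter side).
I_min = 288×111³/12 = 3.282×10^7 mm⁴
I = 3.282×10^-5 m⁴
Required critical load P_cr = n·P = 3.1 × 394 = 1221 kN = 1.221×10^6 N
From P_cr = π²EI/(K·L)²:  L = (1/K)·√(π²EI/P_cr) = (1/0.5)·√(π²×1.06×10^11×3.282×10^-5/1.221×10^6)
L = 10.6 m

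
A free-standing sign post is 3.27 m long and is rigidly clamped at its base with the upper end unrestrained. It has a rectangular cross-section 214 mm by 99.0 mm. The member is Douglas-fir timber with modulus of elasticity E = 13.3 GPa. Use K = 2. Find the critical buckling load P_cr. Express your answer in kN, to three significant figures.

Buckling occurs about the weak axis: I_min = h·b³/12 with b = 99.0 mm (the shorter side).
I_min = 214×99.0³/12 = 1.730×10^7 mm⁴
I = 1.730×10^7 mm⁴ = 1.730×10^-5 m⁴
Effective length L_e = K·L = 2 × 3.27 = 6.540 m
P_cr = π²EI / L_e² = π² × 13.3×10⁹ × 1.730×10^-5 / 6.540² = 5.310×10^4 N

P_cr ≈ 53.1 kN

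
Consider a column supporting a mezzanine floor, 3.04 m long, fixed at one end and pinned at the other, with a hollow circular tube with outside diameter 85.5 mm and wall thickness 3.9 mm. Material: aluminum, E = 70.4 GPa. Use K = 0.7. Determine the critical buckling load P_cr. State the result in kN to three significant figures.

Inner diameter d_i = 85.5 − 2×3.9 = 77.70 mm
I = π(d_o⁴ − d_i⁴)/64 = π(85.5⁴ − 77.70⁴)/64 = 8.340×10^5 mm⁴
I = 8.340×10^5 mm⁴ = 8.340×10^-7 m⁴
Effective length L_e = K·L = 0.7 × 3.04 = 2.128 m
P_cr = π²EI / L_e² = π² × 70.4×10⁹ × 8.340×10^-7 / 2.128² = 1.280×10^5 N

P_cr ≈ 128 kN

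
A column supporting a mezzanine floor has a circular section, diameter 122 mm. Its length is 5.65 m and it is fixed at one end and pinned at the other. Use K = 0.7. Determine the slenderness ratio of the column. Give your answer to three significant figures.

λ ≈ 130

I = πd⁴/64 = π×122⁴/64 = 1.087×10^7 mm⁴
A = 1.169×10^4 mm²;  r_min = √(I/A) = √(1.087×10^7/1.169×10^4) = 30.50 mm
L_e = K·L = 0.7 × 5.65 m = 3.955 m = 3955.0 mm
λ = L_e / r_min = 3955.0 / 30.50 = 130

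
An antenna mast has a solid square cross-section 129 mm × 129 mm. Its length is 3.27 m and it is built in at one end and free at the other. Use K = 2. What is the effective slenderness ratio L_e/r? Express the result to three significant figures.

λ ≈ 176

I = a⁴/12 = 129⁴/12 = 2.308×10^7 mm⁴
A = 1.664×10^4 mm²;  r_min = √(I/A) = √(2.308×10^7/1.664×10^4) = 37.24 mm
L_e = K·L = 2 × 3.27 m = 6.540 m = 6540.0 mm
λ = L_e / r_min = 6540.0 / 37.24 = 176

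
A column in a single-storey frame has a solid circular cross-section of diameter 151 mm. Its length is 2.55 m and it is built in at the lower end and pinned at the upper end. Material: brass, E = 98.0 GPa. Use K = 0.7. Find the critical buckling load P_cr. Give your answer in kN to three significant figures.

P_cr ≈ 7750 kN

I = πd⁴/64 = π×151⁴/64 = 2.552×10^7 mm⁴
I = 2.552×10^7 mm⁴ = 2.552×10^-5 m⁴
Effective length L_e = K·L = 0.7 × 2.55 = 1.785 m
P_cr = π²EI / L_e² = π² × 98.0×10⁹ × 2.552×10^-5 / 1.785² = 7.747×10^6 N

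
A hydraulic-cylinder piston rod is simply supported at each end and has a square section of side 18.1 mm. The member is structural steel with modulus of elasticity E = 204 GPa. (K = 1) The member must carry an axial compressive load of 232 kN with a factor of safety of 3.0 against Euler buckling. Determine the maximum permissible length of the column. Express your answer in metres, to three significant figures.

L_max ≈ 0.161 m

I = a⁴/12 = 18.1⁴/12 = 8.944×10^3 mm⁴
I = 8.944×10^-9 m⁴
Required critical load P_cr = n·P = 3.0 × 232 = 696.0 kN = 6.960×10^5 N
From P_cr = π²EI/(K·L)²:  L = (1/K)·√(π²EI/P_cr) = (1/1)·√(π²×2.04×10^11×8.944×10^-9/6.960×10^5)
L = 0.161 m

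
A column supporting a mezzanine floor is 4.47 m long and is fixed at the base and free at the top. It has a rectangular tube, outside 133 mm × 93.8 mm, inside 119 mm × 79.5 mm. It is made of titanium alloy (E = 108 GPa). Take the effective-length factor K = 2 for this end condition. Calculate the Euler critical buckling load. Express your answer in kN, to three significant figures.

Weak-axis I_min = (h_o·b_o³ − h_i·b_i³)/12 with b_o = 93.8, b_i = 79.50 mm (shorter outer/inner sides).
I_min = (133×93.8³ − 119.0×79.50³)/12 = 4.164×10^6 mm⁴
I = 4.164×10^6 mm⁴ = 4.164×10^-6 m⁴
Effective length L_e = K·L = 2 × 4.47 = 8.940 m
P_cr = π²EI / L_e² = π² × 108×10⁹ × 4.164×10^-6 / 8.940² = 5.554×10^4 N

P_cr ≈ 55.5 kN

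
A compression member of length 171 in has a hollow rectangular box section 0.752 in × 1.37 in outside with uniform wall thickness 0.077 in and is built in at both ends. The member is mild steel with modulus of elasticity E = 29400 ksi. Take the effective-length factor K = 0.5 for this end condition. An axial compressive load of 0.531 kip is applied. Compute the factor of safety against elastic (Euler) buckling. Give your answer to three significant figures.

n ≈ 2.01

Inner dimensions: h_i = 1.37 − 2×0.077 = 1.216 in, b_i = 0.752 − 2×0.077 = 0.5980 in
Weak-axis I_min = (h_o·b_o³ − h_i·b_i³)/12 with b_o = 0.752, b_i = 0.5980 in (shorter outer/inner sides).
I_min = (1.37×0.752³ − 1.216×0.5980³)/12 = 2.688×10^-2 in⁴
Effective length L_e = K·L = 0.5 × 171 = 85.50 in
P_cr = π²EI / L_e² = π² × 29400×10³ × 2.688×10^-2 / 85.50² = 1.067×10^3 lb
Factor of safety n = P_cr / P = 1.0670 / 0.531 = 2.01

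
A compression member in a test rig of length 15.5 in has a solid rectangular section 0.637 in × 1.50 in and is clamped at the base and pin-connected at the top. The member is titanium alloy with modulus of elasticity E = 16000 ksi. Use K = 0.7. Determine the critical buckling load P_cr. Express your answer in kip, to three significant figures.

P_cr ≈ 43.3 kip

Buckling occurs about the weak axis: I_min = h·b³/12 with b = 0.637 in (the shorter side).
I_min = 1.50×0.637³/12 = 3.231×10^-2 in⁴
Effective length L_e = K·L = 0.7 × 15.5 = 10.85 in
P_cr = π²EI / L_e² = π² × 16000×10³ × 3.231×10^-2 / 10.85² = 4.334×10^4 lb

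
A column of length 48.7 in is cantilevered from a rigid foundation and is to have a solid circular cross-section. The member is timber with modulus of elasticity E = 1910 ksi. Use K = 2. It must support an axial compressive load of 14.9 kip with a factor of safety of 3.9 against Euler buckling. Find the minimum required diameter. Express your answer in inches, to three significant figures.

Required P_cr = n·P = 3.9 × 14.9 = 58.11 kip
L_e = K·L = 2 × 48.7 = 97.40 in
Required I = P_cr·L_e²/(π²E) = 5.811×10^4 × 97.40² / (π² × 1.91×10^6) = 29.24 in⁴
Solid circle: I = πd⁴/64  ⇒  d = (64I/π)^(1/4) = (64×29.24/π)^(1/4) = 4.94 in

d ≈ 4.94 in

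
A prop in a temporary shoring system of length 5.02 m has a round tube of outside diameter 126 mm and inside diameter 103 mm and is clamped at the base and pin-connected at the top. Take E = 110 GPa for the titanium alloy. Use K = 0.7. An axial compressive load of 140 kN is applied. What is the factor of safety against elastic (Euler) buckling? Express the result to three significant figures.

d_o = 126 mm, d_i = 103 mm
I = π(d_o⁴ − d_i⁴)/64 = π(126⁴ − 103.0⁴)/64 = 6.848×10^6 mm⁴
I = 6.848×10^6 mm⁴ = 6.848×10^-6 m⁴
Effective length L_e = K·L = 0.7 × 5.02 = 3.514 m
P_cr = π²EI / L_e² = π² × 110×10⁹ × 6.848×10^-6 / 3.514² = 6.020×10^5 N
Factor of safety n = P_cr / P = 602.04 / 140 = 4.30

n ≈ 4.30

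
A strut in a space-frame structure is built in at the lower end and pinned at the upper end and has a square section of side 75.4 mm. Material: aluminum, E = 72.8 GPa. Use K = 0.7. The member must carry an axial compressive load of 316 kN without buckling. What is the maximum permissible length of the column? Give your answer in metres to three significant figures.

L_max ≈ 3.54 m

I = a⁴/12 = 75.4⁴/12 = 2.693×10^6 mm⁴
I = 2.693×10^-6 m⁴
At the buckling limit P_cr = P = 3.160×10^5 N
From P_cr = π²EI/(K·L)²:  L = (1/K)·√(π²EI/P_cr) = (1/0.7)·√(π²×7.28×10^10×2.693×10^-6/3.160×10^5)
L = 3.54 m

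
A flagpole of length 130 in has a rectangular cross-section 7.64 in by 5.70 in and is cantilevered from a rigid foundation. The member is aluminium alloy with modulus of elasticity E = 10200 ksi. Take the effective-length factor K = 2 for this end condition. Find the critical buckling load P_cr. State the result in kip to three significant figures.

Buckling occurs about the weak axis: I_min = h·b³/12 with b = 5.70 in (the shorter side).
I_min = 7.64×5.70³/12 = 117.9 in⁴
Effective length L_e = K·L = 2 × 130 = 260.0 in
P_cr = π²EI / L_e² = π² × 10200×10³ × 117.9 / 260.0² = 1.756×10^5 lb

P_cr ≈ 176 kip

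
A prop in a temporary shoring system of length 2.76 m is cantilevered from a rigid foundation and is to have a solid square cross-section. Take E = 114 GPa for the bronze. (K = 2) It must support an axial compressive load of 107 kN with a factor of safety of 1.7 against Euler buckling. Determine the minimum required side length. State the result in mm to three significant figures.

Required P_cr = n·P = 1.7 × 107 = 181.9 kN
L_e = K·L = 2 × 2.76 = 5.520 m
Required I = P_cr·L_e²/(π²E) = 1.819×10^5 × 5.520² / (π² × 1.14×10^11) = 4.926×10^-6 m⁴
I_req = 4.926×10^6 mm⁴
Solid square: I = a⁴/12  ⇒  a = (12I)^(1/4) = (12×4.926×10^6)^(1/4) = 87.7 mm

a ≈ 87.7 mm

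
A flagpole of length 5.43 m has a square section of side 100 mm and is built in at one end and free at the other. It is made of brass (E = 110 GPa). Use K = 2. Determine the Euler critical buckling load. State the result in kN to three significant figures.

P_cr ≈ 76.7 kN

I = a⁴/12 = 100⁴/12 = 8.333×10^6 mm⁴
I = 8.333×10^6 mm⁴ = 8.333×10^-6 m⁴
Effective length L_e = K·L = 2 × 5.43 = 10.86 m
P_cr = π²EI / L_e² = π² × 110×10⁹ × 8.333×10^-6 / 10.86² = 7.671×10^4 N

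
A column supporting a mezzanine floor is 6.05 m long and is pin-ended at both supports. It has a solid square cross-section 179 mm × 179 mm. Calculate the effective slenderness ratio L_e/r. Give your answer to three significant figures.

λ ≈ 117

For a square r = a/√12 = 179/√12 = 51.67 mm
L_e = K·L = 1 × 6.05 m = 6.050 m = 6050.0 mm
λ = L_e / r_min = 6050.0 / 51.67 = 117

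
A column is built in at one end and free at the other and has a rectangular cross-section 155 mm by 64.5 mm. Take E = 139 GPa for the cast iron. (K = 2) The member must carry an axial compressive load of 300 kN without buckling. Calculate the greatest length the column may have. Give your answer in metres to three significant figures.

L_max ≈ 1.99 m

Buckling occurs about the weak axis: I_min = h·b³/12 with b = 64.5 mm (the shorter side).
I_min = 155×64.5³/12 = 3.466×10^6 mm⁴
I = 3.466×10^-6 m⁴
At the buckling limit P_cr = P = 3.000×10^5 N
From P_cr = π²EI/(K·L)²:  L = (1/K)·√(π²EI/P_cr) = (1/2)·√(π²×1.39×10^11×3.466×10^-6/3.000×10^5)
L = 1.99 m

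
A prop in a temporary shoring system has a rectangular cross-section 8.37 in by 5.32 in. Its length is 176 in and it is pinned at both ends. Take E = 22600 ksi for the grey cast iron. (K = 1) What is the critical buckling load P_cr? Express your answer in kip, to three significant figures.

P_cr ≈ 756 kip

Buckling occurs about the weak axis: I_min = h·b³/12 with b = 5.32 in (the shorter side).
I_min = 8.37×5.32³/12 = 105.0 in⁴
Effective length L_e = K·L = 1 × 176 = 176.0 in
P_cr = π²EI / L_e² = π² × 22600×10³ × 105.0 / 176.0² = 7.562×10^5 lb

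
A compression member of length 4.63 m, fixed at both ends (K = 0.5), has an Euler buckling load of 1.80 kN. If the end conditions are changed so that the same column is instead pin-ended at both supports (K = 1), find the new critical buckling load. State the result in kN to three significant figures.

P_cr ∝ 1/K², so P_cr,new = P_cr,old × (K_old/K_new)² = 1.80 × (0.5/1)²
= 1.80 × 0.2500 = 0.450 kN

P_cr ≈ 0.450 kN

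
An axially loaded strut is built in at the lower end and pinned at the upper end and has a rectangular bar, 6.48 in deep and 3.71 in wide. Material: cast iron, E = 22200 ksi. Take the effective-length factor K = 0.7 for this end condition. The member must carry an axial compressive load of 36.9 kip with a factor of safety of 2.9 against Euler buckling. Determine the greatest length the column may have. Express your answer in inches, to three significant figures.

Buckling occurs about the weak axis: I_min = h·b³/12 with b = 3.71 in (the shorter side).
I_min = 6.48×3.71³/12 = 27.57 in⁴
Required critical load P_cr = n·P = 2.9 × 36.9 = 107.0 kip = 1.070×10^5 lb
From P_cr = π²EI/(K·L)²:  L = (1/K)·√(π²EI/P_cr) = (1/0.7)·√(π²×2.22×10^7×27.57/1.070×10^5)
L = 339 in

L_max ≈ 339 in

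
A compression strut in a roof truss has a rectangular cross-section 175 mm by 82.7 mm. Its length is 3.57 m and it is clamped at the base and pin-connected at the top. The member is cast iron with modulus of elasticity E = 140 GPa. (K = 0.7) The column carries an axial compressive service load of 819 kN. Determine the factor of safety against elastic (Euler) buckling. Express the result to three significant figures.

Buckling occurs about the weak axis: I_min = h·b³/12 with b = 82.7 mm (the shorter side).
I_min = 175×82.7³/12 = 8.248×10^6 mm⁴
I = 8.248×10^6 mm⁴ = 8.248×10^-6 m⁴
Effective length L_e = K·L = 0.7 × 3.57 = 2.499 m
P_cr = π²EI / L_e² = π² × 140×10⁹ × 8.248×10^-6 / 2.499² = 1.825×10^6 N
Factor of safety n = P_cr / P = 1825.0 / 819 = 2.23

n ≈ 2.23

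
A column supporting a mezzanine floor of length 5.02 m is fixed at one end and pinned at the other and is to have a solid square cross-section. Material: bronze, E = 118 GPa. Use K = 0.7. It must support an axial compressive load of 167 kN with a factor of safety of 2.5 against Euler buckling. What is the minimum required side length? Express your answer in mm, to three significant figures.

Required P_cr = n·P = 2.5 × 167 = 417.5 kN
L_e = K·L = 0.7 × 5.02 = 3.514 m
Required I = P_cr·L_e²/(π²E) = 4.175×10^5 × 3.514² / (π² × 1.18×10^11) = 4.427×10^-6 m⁴
I_req = 4.427×10^6 mm⁴
Solid square: I = a⁴/12  ⇒  a = (12I)^(1/4) = (12×4.427×10^6)^(1/4) = 85.4 mm

a ≈ 85.4 mm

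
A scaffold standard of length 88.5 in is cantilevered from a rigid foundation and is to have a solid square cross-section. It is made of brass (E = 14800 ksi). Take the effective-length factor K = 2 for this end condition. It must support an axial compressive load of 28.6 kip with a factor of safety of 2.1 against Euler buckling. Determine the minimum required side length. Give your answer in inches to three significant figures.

Required P_cr = n·P = 2.1 × 28.6 = 60.06 kip
L_e = K·L = 2 × 88.5 = 177.0 in
Required I = P_cr·L_e²/(π²E) = 6.006×10^4 × 177.0² / (π² × 1.48×10^7) = 12.88 in⁴
Solid square: I = a⁴/12  ⇒  a = (12I)^(1/4) = (12×12.88)^(1/4) = 3.53 in

a ≈ 3.53 in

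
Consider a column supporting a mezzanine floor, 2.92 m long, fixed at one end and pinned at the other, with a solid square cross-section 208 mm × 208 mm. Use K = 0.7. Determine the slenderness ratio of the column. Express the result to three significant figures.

λ ≈ 34.0

I = a⁴/12 = 208⁴/12 = 1.560×10^8 mm⁴
A = 4.326×10^4 mm²;  r_min = √(I/A) = √(1.560×10^8/4.326×10^4) = 60.04 mm
L_e = K·L = 0.7 × 2.92 m = 2.044 m = 2044.0 mm
λ = L_e / r_min = 2044.0 / 60.04 = 34.0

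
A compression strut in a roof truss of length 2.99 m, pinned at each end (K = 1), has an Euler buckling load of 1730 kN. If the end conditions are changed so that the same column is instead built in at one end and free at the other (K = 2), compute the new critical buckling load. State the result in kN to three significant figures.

P_cr ≈ 432 kN

P_cr ∝ 1/K², so P_cr,new = P_cr,old × (K_old/K_new)² = 1730 × (1/2)²
= 1730 × 0.2500 = 432 kN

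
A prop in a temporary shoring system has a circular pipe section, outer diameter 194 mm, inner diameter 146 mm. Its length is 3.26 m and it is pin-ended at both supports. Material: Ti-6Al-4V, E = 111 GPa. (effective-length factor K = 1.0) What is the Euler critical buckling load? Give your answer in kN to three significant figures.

d_o = 194 mm, d_i = 146 mm
I = π(d_o⁴ − d_i⁴)/64 = π(194⁴ − 146.0⁴)/64 = 4.723×10^7 mm⁴
I = 4.723×10^7 mm⁴ = 4.723×10^-5 m⁴
Effective length L_e = K·L = 1 × 3.26 = 3.260 m
P_cr = π²EI / L_e² = π² × 111×10⁹ × 4.723×10^-5 / 3.260² = 4.868×10^6 N

P_cr ≈ 4870 kN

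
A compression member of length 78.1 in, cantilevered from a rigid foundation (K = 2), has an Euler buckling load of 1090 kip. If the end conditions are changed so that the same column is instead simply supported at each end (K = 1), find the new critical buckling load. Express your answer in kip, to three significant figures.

P_cr ∝ 1/K², so P_cr,new = P_cr,old × (K_old/K_new)² = 1090 × (2/1)²
= 1090 × 4.000 = 4360 kip

P_cr ≈ 4360 kip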